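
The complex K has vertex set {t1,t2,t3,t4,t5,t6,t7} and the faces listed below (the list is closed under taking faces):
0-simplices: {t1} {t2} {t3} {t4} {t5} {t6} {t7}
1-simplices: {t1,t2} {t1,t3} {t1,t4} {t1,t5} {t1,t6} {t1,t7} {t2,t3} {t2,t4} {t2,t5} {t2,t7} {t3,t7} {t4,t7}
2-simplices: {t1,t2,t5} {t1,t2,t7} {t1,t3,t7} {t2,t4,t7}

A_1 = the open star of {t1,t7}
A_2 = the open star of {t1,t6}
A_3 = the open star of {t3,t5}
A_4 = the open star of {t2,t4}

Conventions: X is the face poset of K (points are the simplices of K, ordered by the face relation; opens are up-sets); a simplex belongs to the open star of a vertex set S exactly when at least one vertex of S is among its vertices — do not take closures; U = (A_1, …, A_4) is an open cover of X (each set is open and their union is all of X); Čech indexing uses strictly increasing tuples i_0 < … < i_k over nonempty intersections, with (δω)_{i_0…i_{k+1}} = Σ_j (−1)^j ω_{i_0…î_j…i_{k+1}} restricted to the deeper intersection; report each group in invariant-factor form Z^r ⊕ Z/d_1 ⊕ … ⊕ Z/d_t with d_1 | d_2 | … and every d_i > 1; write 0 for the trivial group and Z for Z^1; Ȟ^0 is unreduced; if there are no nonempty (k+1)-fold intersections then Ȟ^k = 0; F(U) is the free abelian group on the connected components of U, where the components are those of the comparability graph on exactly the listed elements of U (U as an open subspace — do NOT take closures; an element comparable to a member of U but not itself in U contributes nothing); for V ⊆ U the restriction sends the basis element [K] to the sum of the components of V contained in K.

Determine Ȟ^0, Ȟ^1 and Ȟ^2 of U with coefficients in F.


Ȟ^0(U;F) ≅ Z, Ȟ^1(U;F) ≅ Z^2 and Ȟ^2(U;F) ≅ 0

cover nerve:
  A1={{t1},{t7},{t1,t2},{t1,t3},{t1,t4},{t1,t5},{t1,t6},{t1,t7},{t2,t7},{t3,t7},{t4,t7},{t1,t2,t5},{t1,t2,t7},{t1,t3,t7},{t2,t4,t7}} A2={{t1},{t6},{t1,t2},{t1,t3},{t1,t4},{t1,t5},{t1,t6},{t1,t7},{t1,t2,t5},{t1,t2,t7},{t1,t3,t7}} A3={{t3},{t5},{t1,t3},{t1,t5},{t2,t3},{t2,t5},{t3,t7},{t1,t2,t5},{t1,t3,t7}} A4={{t2},{t4},{t1,t2},{t1,t4},{t2,t3},{t2,t4},{t2,t5},{t2,t7},{t4,t7},{t1,t2,t5},{t1,t2,t7},{t2,t4,t7}}
  A12={{t1},{t1,t2},{t1,t3},{t1,t4},{t1,t5},{t1,t6},{t1,t7},{t1,t2,t5},{t1,t2,t7},{t1,t3,t7}} A13={{t1,t3},{t1,t5},{t3,t7},{t1,t2,t5},{t1,t3,t7}} A14={{t1,t2},{t1,t4},{t2,t7},{t4,t7},{t1,t2,t5},{t1,t2,t7},{t2,t4,t7}} A23={{t1,t3},{t1,t5},{t1,t2,t5},{t1,t3,t7}} A24={{t1,t2},{t1,t4},{t1,t2,t5},{t1,t2,t7}} A34={{t2,t3},{t2,t5},{t1,t2,t5}}
  A123={{t1,t3},{t1,t5},{t1,t2,t5},{t1,t3,t7}} A124={{t1,t2},{t1,t4},{t1,t2,t5},{t1,t2,t7}} A134={{t1,t2,t5}} A234={{t1,t2,t5}}
  A1234={{t1,t2,t5}}
components per intersection:
  A1: {{t1},{t7},{t1,t2},{t1,t3},{t1,t4},{t1,t5},{t1,t6},{t1,t7},{t2,t7},{t3,t7},{t4,t7},{t1,t2,t5},{t1,t2,t7},{t1,t3,t7},{t2,t4,t7}}
  A2: {{t1},{t6},{t1,t2},{t1,t3},{t1,t4},{t1,t5},{t1,t6},{t1,t7},{t1,t2,t5},{t1,t2,t7},{t1,t3,t7}}
  A3: {{t3},{t1,t3},{t2,t3},{t3,t7},{t1,t3,t7}} {{t5},{t1,t5},{t2,t5},{t1,t2,t5}}
  A4: {{t2},{t4},{t1,t2},{t1,t4},{t2,t3},{t2,t4},{t2,t5},{t2,t7},{t4,t7},{t1,t2,t5},{t1,t2,t7},{t2,t4,t7}}
  A12: {{t1},{t1,t2},{t1,t3},{t1,t4},{t1,t5},{t1,t6},{t1,t7},{t1,t2,t5},{t1,t2,t7},{t1,t3,t7}}
  A13: {{t1,t3},{t3,t7},{t1,t3,t7}} {{t1,t5},{t1,t2,t5}}
  A14: {{t1,t2},{t2,t7},{t4,t7},{t1,t2,t5},{t1,t2,t7},{t2,t4,t7}} {{t1,t4}}
  A23: {{t1,t3},{t1,t3,t7}} {{t1,t5},{t1,t2,t5}}
  A24: {{t1,t2},{t1,t2,t5},{t1,t2,t7}} {{t1,t4}}
  A34: {{t2,t3}} {{t2,t5},{t1,t2,t5}}
  A123: {{t1,t3},{t1,t3,t7}} {{t1,t5},{t1,t2,t5}}
  A124: {{t1,t2},{t1,t2,t5},{t1,t2,t7}} {{t1,t4}}
  A134: {{t1,t2,t5}}
  A234: {{t1,t2,t5}}
  A1234: {{t1,t2,t5}}
C dims 5,11,6,1; δ0: rk 4, SNF 1^4; δ1: rk 5, SNF 1^5; δ2: rk 1, SNF 1^1
Ȟ^0: (5−4)−0=1 ⇒ Z
Ȟ^1: (11−5)−4=2 ⇒ Z^2
Ȟ^2: (6−1)−5=0 ⇒ 0


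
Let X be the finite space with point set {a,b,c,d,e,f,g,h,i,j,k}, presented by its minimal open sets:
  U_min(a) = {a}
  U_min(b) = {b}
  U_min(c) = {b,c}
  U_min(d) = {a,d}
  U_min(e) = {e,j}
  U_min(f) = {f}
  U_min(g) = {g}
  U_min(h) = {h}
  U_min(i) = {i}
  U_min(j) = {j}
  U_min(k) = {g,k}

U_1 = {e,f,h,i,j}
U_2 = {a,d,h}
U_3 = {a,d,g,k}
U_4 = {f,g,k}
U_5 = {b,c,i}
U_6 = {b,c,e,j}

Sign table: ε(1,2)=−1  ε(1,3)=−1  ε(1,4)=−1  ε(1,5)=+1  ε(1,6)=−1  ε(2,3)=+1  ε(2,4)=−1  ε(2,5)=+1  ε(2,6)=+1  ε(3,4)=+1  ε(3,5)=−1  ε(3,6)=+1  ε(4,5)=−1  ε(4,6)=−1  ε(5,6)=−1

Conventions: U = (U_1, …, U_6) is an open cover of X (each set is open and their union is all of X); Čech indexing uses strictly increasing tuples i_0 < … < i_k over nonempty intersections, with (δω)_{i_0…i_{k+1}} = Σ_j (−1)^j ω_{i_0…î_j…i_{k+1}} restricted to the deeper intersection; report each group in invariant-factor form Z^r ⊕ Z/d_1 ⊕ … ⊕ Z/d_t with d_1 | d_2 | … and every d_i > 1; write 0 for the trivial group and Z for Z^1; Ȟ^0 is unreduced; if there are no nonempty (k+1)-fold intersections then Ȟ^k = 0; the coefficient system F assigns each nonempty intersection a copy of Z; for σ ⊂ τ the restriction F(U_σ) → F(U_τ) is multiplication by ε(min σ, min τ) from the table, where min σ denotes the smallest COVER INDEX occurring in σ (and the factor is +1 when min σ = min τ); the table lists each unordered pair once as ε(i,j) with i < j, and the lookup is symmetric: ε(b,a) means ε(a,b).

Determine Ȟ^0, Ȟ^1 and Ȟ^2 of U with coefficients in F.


cover nerve:
  U12={h} U14={f} U15={i} U16={e,j} U23={a,d} U34={g,k} U56={b,c}
C dims 6,7; δ0: rk 5, SNF 1^5
Ȟ^0: (6−5)−0=1 ⇒ Z
Ȟ^1: (7−0)−5=2 ⇒ Z^2
Ȟ^2: (0−0)−0=0 ⇒ 0

Ȟ^0 ≅ Z, Ȟ^1 ≅ Z^2 and Ȟ^2 ≅ 0


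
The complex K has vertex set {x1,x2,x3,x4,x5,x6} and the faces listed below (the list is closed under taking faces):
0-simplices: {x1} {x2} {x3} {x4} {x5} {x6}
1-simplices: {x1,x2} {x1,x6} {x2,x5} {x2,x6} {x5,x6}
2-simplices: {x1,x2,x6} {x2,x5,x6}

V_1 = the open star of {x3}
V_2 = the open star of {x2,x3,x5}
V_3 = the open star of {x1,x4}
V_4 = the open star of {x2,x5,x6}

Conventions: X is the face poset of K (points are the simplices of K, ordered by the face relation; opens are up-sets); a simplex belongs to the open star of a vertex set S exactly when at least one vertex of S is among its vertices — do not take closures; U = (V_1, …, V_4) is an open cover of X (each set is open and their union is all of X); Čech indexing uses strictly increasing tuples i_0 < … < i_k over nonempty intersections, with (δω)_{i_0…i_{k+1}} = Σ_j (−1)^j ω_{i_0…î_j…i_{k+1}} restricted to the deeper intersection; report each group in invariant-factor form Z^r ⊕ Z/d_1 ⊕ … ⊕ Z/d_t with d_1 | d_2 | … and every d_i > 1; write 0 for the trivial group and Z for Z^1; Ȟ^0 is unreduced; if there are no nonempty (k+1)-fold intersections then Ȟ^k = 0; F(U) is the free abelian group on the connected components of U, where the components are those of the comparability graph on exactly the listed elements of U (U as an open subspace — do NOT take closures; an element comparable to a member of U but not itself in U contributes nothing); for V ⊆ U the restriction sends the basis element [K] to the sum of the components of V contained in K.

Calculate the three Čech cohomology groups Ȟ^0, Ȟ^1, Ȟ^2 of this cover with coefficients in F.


Ȟ^0 ≅ Z^3, Ȟ^1 ≅ 0, Ȟ^2 ≅ 0

intersection data:
  V1={{x3}} V2={{x2},{x3},{x5},{x1,x2},{x2,x5},{x2,x6},{x5,x6},{x1,x2,x6},{x2,x5,x6}} V3={{x1},{x4},{x1,x2},{x1,x6},{x1,x2,x6}} V4={{x2},{x5},{x6},{x1,x2},{x1,x6},{x2,x5},{x2,x6},{x5,x6},{x1,x2,x6},{x2,x5,x6}}
  V12={{x3}} V23={{x1,x2},{x1,x2,x6}} V24={{x2},{x5},{x1,x2},{x2,x5},{x2,x6},{x5,x6},{x1,x2,x6},{x2,x5,x6}} V34={{x1,x2},{x1,x6},{x1,x2,x6}}
  V234={{x1,x2},{x1,x2,x6}}
components per intersection:
  V1: {{x3}}
  V2: {{x2},{x5},{x1,x2},{x2,x5},{x2,x6},{x5,x6},{x1,x2,x6},{x2,x5,x6}} {{x3}}
  V3: {{x1},{x1,x2},{x1,x6},{x1,x2,x6}} {{x4}}
  V4: {{x2},{x5},{x6},{x1,x2},{x1,x6},{x2,x5},{x2,x6},{x5,x6},{x1,x2,x6},{x2,x5,x6}}
  V12: {{x3}}
  V23: {{x1,x2},{x1,x2,x6}}
  V24: {{x2},{x5},{x1,x2},{x2,x5},{x2,x6},{x5,x6},{x1,x2,x6},{x2,x5,x6}}
  V34: {{x1,x2},{x1,x6},{x1,x2,x6}}
  V234: {{x1,x2},{x1,x2,x6}}
C dims 6,4,1; δ0: rk 3, SNF 1^3; δ1: rk 1, SNF 1^1
Ȟ^0 = (6 − 3) − 0 = 3, so Ȟ^0 ≅ Z^3
Ȟ^1 = (4 − 1) − 3 = 0, so Ȟ^1 ≅ 0
Ȟ^2 = (1 − 0) − 1 = 0, so Ȟ^2 ≅ 0


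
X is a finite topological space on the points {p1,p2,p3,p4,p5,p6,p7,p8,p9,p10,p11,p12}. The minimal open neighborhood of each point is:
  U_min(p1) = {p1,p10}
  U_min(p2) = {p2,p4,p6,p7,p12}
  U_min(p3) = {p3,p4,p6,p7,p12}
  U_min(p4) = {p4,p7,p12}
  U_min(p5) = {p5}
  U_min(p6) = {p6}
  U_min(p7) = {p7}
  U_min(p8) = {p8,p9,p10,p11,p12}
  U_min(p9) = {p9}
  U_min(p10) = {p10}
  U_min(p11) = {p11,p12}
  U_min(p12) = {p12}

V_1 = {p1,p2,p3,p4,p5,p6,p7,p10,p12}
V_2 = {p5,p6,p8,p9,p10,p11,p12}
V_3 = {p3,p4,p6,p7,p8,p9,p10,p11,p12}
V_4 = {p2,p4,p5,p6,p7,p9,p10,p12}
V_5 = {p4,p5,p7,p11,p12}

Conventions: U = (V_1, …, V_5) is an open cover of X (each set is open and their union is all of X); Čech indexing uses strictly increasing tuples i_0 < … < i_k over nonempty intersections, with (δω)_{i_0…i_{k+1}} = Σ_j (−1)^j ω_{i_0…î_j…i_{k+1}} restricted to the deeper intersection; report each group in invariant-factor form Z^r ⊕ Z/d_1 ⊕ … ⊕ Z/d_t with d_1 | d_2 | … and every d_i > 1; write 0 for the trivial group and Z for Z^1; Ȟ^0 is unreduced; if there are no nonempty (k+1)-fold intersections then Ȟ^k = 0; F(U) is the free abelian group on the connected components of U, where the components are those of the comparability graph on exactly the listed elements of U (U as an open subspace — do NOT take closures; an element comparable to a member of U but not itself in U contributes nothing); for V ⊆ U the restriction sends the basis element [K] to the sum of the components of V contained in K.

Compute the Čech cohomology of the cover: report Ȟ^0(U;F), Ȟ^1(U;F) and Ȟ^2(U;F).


nonempty intersections:
  V12={p5,p6,p10,p12} V13={p3,p4,p6,p7,p10,p12} V14={p2,p4,p5,p6,p7,p10,p12} V15={p4,p5,p7,p12} V23={p6,p8,p9,p10,p11,p12} V24={p5,p6,p9,p10,p12} V25={p5,p11,p12} V34={p4,p6,p7,p9,p10,p12} V35={p4,p7,p11,p12} V45={p4,p5,p7,p12}
  V123={p6,p10,p12} V124={p5,p6,p10,p12} V125={p5,p12} V134={p4,p6,p7,p10,p12} V135={p4,p7,p12} V145={p4,p5,p7,p12} V234={p6,p9,p10,p12} V235={p11,p12} V245={p5,p12} V345={p4,p7,p12}
  V1234={p6,p10,p12} V1235={p12} V1245={p5,p12} V1345={p4,p7,p12} V2345={p12}
  V12345={p12}
components per intersection:
  V1: {p1,p10} {p2,p3,p4,p6,p7,p12} {p5}
  V2: {p5} {p6} {p8,p9,p10,p11,p12}
  V3: {p3,p4,p6,p7,p8,p9,p10,p11,p12}
  V4: {p2,p4,p6,p7,p12} {p5} {p9} {p10}
  V5: {p4,p7,p11,p12} {p5}
  V12: {p5} {p6} {p10} {p12}
  V13: {p3,p4,p6,p7,p12} {p10}
  V14: {p2,p4,p6,p7,p12} {p5} {p10}
  V15: {p4,p7,p12} {p5}
  V23: {p6} {p8,p9,p10,p11,p12}
  V24: {p5} {p6} {p9} {p10} {p12}
  V25: {p5} {p11,p12}
  V34: {p4,p7,p12} {p6} {p9} {p10}
  V35: {p4,p7,p11,p12}
  V45: {p4,p7,p12} {p5}
  V123: {p6} {p10} {p12}
  V124: {p5} {p6} {p10} {p12}
  V125: {p5} {p12}
  V134: {p4,p7,p12} {p6} {p10}
  V135: {p4,p7,p12}
  V145: {p4,p7,p12} {p5}
  V234: {p6} {p9} {p10} {p12}
  V235: {p11,p12}
  V245: {p5} {p12}
  V345: {p4,p7,p12}
  V1234: {p6} {p10} {p12}
  V1235: {p12}
  V1245: {p5} {p12}
  V1345: {p4,p7,p12}
  V2345: {p12}
  V12345: {p12}
C dims 13,27,23,8; δ0: rk 11, SNF 1^11; δ1: rk 16, SNF 1^16; δ2: rk 7, SNF 1^7
Ȟ^0: (13−11)−0=2 ⇒ Z^2
Ȟ^1: (27−16)−11=0 ⇒ 0
Ȟ^2: (23−7)−16=0 ⇒ 0

Ȟ^0 ≅ Z^2; Ȟ^1 ≅ 0; Ȟ^2 ≅ 0


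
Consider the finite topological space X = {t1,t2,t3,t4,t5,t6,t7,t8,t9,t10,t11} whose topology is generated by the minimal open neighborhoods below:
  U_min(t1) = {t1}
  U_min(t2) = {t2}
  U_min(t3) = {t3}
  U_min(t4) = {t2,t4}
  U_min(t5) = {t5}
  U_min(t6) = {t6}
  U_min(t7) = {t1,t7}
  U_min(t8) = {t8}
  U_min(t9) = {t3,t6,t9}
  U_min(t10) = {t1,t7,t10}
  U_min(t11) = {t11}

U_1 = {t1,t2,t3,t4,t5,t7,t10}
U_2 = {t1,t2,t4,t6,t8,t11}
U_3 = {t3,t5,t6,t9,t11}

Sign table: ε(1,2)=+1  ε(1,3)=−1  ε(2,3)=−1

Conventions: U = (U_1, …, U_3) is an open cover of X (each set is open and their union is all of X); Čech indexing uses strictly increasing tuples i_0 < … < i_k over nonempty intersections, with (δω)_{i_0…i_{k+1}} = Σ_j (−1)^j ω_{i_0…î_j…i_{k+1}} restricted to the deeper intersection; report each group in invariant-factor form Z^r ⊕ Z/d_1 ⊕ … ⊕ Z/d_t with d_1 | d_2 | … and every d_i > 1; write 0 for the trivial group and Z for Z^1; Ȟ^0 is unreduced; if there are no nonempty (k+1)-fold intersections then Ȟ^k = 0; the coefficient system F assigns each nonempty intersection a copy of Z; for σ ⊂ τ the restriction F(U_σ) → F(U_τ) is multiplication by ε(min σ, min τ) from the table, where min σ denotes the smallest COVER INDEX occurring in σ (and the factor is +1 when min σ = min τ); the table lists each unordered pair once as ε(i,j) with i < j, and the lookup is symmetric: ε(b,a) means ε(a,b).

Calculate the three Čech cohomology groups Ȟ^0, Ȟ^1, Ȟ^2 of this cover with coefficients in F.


nerve of the cover:
  U12={t1,t2,t4} U13={t3,t5} U23={t6,t11}
C dims 3,3; δ0: rk 2, SNF 1^2
Ȟ^0 = (3 − 2) − 0 = 1, so Ȟ^0 ≅ Z
Ȟ^1 = (3 − 0) − 2 = 1, so Ȟ^1 ≅ Z
Ȟ^2 = (0 − 0) − 0 = 0, so Ȟ^2 ≅ 0

Ȟ^0 ≅ Z, Ȟ^1 ≅ Z, Ȟ^2 ≅ 0


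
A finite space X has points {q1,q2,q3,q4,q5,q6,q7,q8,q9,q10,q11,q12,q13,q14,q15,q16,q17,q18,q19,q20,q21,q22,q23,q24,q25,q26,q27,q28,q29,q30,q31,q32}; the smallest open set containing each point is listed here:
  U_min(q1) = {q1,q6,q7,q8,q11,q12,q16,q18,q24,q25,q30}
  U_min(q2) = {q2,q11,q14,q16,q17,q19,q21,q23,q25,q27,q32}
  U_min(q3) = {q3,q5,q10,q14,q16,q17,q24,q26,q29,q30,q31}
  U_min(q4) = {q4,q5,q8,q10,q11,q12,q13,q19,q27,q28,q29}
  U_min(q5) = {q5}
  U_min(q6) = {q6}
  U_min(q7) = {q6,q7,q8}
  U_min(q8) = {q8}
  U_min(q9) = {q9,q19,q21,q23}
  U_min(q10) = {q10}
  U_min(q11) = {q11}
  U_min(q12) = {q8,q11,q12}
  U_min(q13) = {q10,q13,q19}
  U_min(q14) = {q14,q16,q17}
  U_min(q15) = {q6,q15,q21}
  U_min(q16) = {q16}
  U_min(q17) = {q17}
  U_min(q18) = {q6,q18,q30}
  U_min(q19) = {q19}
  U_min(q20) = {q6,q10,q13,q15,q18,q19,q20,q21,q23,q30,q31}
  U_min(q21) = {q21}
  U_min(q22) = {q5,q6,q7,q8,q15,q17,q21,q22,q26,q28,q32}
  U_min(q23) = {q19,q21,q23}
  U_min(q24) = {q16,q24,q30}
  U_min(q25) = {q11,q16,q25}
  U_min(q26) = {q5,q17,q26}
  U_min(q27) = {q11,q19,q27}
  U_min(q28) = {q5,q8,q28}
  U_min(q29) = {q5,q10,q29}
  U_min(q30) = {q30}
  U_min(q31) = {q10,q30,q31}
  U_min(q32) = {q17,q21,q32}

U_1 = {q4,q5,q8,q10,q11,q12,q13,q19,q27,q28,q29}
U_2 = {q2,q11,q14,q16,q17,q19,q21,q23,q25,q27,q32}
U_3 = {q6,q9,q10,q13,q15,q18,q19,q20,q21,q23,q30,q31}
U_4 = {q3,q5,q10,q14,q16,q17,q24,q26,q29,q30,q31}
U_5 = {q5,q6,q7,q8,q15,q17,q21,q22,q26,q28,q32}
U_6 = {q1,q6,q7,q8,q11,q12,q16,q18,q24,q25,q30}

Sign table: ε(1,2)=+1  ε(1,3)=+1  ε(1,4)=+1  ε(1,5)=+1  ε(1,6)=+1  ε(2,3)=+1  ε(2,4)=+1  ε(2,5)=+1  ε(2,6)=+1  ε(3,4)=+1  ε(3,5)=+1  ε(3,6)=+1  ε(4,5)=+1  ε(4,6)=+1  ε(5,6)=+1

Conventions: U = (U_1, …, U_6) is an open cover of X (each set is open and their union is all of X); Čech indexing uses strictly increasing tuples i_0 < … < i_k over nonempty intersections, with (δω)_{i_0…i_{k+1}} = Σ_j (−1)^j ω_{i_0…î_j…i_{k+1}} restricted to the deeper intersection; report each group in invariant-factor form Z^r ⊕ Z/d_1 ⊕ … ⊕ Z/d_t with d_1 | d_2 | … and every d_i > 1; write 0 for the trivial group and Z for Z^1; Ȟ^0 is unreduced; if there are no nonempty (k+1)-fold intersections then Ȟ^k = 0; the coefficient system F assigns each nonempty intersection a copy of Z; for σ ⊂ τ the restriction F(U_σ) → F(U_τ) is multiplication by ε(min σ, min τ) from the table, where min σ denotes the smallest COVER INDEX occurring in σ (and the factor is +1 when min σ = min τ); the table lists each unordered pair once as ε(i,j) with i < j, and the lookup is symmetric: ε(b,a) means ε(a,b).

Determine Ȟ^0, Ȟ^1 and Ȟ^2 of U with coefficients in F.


Ȟ^0(U;F) ≅ Z, Ȟ^1(U;F) ≅ 0, Ȟ^2(U;F) ≅ Z/2

nerve of the cover:
  U12={q11,q19,q27} U13={q10,q13,q19} U14={q5,q10,q29} U15={q5,q8,q28} U16={q8,q11,q12} U23={q19,q21,q23} U24={q14,q16,q17} U25={q17,q21,q32} U26={q11,q16,q25} U34={q10,q30,q31} U35={q6,q15,q21} U36={q6,q18,q30} U45={q5,q17,q26} U46={q16,q24,q30} U56={q6,q7,q8}
  U123={q19} U126={q11} U134={q10} U145={q5} U156={q8} U235={q21} U245={q17} U246={q16} U346={q30} U356={q6}
C dims 6,15,10; δ0: rk 5, SNF 1^5; δ1: rk 10, SNF 1^9·2
Ȟ^0 = (6 − 5) − 0 = 1, so Ȟ^0 ≅ Z
Ȟ^1 = (15 − 10) − 5 = 0, so Ȟ^1 ≅ 0
Ȟ^2 = (10 − 0) − 10 = 0 plus torsion [2], so Ȟ^2 ≅ Z/2


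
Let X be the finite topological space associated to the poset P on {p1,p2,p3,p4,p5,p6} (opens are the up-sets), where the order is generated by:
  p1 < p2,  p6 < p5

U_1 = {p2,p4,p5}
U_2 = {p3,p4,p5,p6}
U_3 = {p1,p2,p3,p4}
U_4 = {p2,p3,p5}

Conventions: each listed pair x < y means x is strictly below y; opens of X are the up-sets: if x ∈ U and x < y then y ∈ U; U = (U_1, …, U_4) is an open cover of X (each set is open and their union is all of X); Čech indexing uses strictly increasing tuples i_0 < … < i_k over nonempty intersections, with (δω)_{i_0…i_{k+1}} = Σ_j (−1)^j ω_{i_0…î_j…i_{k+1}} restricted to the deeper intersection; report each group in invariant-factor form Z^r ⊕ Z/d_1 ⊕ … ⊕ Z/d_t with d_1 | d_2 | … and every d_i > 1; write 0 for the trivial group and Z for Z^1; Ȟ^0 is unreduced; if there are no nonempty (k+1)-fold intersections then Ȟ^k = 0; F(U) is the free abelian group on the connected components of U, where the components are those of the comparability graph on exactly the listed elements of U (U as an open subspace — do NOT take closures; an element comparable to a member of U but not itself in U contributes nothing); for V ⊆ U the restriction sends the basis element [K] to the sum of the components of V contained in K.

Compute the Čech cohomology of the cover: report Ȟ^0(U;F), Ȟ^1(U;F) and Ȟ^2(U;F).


nonempty overlaps:
  U12={p4,p5} U13={p2,p4} U14={p2,p5} U23={p3,p4} U24={p3,p5} U34={p2,p3}
  U123={p4} U124={p5} U134={p2} U234={p3}
components per intersection:
  U1: {p2} {p4} {p5}
  U2: {p3} {p4} {p5,p6}
  U3: {p1,p2} {p3} {p4}
  U4: {p2} {p3} {p5}
  U12: {p4} {p5}
  U13: {p2} {p4}
  U14: {p2} {p5}
  U23: {p3} {p4}
  U24: {p3} {p5}
  U34: {p2} {p3}
  U123: {p4}
  U124: {p5}
  U134: {p2}
  U234: {p3}
C dims 12,12,4; δ0: rk 8, SNF 1^8; δ1: rk 4, SNF 1^4
degree 0: 12−8−0 = 4 → Ȟ^0 ≅ Z^4
degree 1: 12−4−8 = 0 → Ȟ^1 ≅ 0
degree 2: 4−0−4 = 0 → Ȟ^2 ≅ 0

Ȟ^0 ≅ Z^4,  Ȟ^1 ≅ 0,  Ȟ^2 ≅ 0


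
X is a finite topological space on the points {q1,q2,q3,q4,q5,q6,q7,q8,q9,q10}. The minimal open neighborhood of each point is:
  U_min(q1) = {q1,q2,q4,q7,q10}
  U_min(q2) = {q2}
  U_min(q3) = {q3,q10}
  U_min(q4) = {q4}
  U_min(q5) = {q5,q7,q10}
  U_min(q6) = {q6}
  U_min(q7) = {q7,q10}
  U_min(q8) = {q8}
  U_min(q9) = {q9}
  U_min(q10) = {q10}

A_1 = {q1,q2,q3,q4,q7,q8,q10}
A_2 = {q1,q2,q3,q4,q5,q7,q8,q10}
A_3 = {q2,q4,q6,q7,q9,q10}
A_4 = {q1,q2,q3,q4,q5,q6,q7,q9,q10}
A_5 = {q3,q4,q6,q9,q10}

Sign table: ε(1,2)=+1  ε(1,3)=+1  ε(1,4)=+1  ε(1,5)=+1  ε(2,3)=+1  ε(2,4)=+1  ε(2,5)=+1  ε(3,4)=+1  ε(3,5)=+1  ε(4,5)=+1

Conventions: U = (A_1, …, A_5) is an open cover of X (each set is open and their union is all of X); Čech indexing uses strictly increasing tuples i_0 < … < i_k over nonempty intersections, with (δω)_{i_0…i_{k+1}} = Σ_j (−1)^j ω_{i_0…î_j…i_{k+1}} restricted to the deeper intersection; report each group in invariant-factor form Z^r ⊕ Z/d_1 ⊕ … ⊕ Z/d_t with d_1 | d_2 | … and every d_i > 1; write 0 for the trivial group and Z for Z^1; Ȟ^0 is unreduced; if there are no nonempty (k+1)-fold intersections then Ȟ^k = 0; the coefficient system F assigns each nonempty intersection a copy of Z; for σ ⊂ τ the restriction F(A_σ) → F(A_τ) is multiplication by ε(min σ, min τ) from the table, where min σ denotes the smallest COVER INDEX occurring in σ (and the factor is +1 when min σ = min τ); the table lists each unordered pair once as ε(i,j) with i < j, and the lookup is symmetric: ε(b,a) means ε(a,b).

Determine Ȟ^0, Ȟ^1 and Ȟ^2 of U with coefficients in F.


nerve of the cover:
  A12={q1,q2,q3,q4,q7,q8,q10} A13={q2,q4,q7,q10} A14={q1,q2,q3,q4,q7,q10} A15={q3,q4,q10} A23={q2,q4,q7,q10} A24={q1,q2,q3,q4,q5,q7,q10} A25={q3,q4,q10} A34={q2,q4,q6,q7,q9,q10} A35={q4,q6,q9,q10} A45={q3,q4,q6,q9,q10}
  A123={q2,q4,q7,q10} A124={q1,q2,q3,q4,q7,q10} A125={q3,q4,q10} A134={q2,q4,q7,q10} A135={q4,q10} A145={q3,q4,q10} A234={q2,q4,q7,q10} A235={q4,q10} A245={q3,q4,q10} A345={q4,q6,q9,q10}
  A1234={q2,q4,q7,q10} A1235={q4,q10} A1245={q3,q4,q10} A1345={q4,q10} A2345={q4,q10}
  A12345={q4,q10}
C dims 5,10,10,5; δ0: rk 4, SNF 1^4; δ1: rk 6, SNF 1^6; δ2: rk 4, SNF 1^4
Ȟ^0 = (5 − 4) − 0 = 1, so Ȟ^0 ≅ Z
Ȟ^1 = (10 − 6) − 4 = 0, so Ȟ^1 ≅ 0
Ȟ^2 = (10 − 4) − 6 = 0, so Ȟ^2 ≅ 0

Ȟ^0(U;F) ≅ Z,  Ȟ^1(U;F) ≅ 0,  Ȟ^2(U;F) ≅ 0


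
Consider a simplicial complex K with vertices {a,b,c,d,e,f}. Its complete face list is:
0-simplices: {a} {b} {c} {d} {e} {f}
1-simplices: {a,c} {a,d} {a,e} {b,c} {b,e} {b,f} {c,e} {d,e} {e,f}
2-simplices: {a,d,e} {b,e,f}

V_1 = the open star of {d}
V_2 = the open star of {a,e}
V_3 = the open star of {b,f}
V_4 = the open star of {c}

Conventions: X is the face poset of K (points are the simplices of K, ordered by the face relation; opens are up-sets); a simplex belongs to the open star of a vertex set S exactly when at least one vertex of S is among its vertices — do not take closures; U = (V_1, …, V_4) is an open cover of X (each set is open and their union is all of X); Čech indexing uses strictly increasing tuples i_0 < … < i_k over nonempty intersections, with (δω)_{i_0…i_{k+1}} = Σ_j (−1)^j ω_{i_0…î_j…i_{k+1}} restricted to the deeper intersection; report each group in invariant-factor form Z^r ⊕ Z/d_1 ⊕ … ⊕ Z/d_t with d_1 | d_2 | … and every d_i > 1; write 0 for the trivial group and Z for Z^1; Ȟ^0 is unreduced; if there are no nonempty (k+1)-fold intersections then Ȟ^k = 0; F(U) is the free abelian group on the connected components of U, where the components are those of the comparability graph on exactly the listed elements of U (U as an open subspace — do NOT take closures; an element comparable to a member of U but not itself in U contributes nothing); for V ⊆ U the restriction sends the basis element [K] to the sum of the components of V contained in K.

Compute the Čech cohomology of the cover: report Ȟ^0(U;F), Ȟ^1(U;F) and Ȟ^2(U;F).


nonempty overlaps:
  V1={{d},{a,d},{d,e},{a,d,e}} V2={{a},{e},{a,c},{a,d},{a,e},{b,e},{c,e},{d,e},{e,f},{a,d,e},{b,e,f}} V3={{b},{f},{b,c},{b,e},{b,f},{e,f},{b,e,f}} V4={{c},{a,c},{b,c},{c,e}}
  V12={{a,d},{d,e},{a,d,e}} V23={{b,e},{e,f},{b,e,f}} V24={{a,c},{c,e}} V34={{b,c}}
components per intersection:
  V1: {{d},{a,d},{d,e},{a,d,e}}
  V2: {{a},{e},{a,c},{a,d},{a,e},{b,e},{c,e},{d,e},{e,f},{a,d,e},{b,e,f}}
  V3: {{b},{f},{b,c},{b,e},{b,f},{e,f},{b,e,f}}
  V4: {{c},{a,c},{b,c},{c,e}}
  V12: {{a,d},{d,e},{a,d,e}}
  V23: {{b,e},{e,f},{b,e,f}}
  V24: {{a,c}} {{c,e}}
  V34: {{b,c}}
C dims 4,5; δ0: rk 3, SNF 1^3
degree 0: 4−3−0 = 1 → Ȟ^0 ≅ Z
degree 1: 5−0−3 = 2 → Ȟ^1 ≅ Z^2
degree 2: 0−0−0 = 0 → Ȟ^2 ≅ 0

Ȟ^0(U;F) ≅ Z, Ȟ^1(U;F) ≅ Z^2, Ȟ^2(U;F) ≅ 0


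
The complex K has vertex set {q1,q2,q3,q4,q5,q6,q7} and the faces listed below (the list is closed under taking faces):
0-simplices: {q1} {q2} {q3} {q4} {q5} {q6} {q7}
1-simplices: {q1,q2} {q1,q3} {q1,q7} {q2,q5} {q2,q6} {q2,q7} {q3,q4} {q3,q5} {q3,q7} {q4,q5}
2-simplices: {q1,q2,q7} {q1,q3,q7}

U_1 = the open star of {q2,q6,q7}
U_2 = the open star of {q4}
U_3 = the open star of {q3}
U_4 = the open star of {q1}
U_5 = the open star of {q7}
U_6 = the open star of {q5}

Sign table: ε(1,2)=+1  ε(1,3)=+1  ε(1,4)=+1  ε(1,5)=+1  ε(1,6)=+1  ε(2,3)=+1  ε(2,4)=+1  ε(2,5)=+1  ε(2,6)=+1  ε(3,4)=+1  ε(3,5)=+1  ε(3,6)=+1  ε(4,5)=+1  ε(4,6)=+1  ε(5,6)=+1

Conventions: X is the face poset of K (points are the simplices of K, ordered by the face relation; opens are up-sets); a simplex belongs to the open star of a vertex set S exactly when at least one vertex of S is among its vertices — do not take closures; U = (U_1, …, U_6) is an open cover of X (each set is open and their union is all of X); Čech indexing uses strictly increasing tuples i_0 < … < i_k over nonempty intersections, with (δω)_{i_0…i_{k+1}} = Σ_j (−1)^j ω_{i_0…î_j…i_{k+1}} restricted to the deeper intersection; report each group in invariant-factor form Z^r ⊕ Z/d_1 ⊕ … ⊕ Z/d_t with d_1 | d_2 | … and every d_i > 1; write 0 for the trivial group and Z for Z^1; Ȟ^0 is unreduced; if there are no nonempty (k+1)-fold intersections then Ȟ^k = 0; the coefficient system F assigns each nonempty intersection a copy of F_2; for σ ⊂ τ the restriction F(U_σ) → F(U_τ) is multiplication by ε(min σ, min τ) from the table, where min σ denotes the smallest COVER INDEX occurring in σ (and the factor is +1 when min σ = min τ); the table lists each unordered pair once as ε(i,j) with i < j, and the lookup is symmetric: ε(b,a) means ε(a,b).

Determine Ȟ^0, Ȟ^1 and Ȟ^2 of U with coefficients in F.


intersection data:
  U1={{q2},{q6},{q7},{q1,q2},{q1,q7},{q2,q5},{q2,q6},{q2,q7},{q3,q7},{q1,q2,q7},{q1,q3,q7}} U2={{q4},{q3,q4},{q4,q5}} U3={{q3},{q1,q3},{q3,q4},{q3,q5},{q3,q7},{q1,q3,q7}} U4={{q1},{q1,q2},{q1,q3},{q1,q7},{q1,q2,q7},{q1,q3,q7}} U5={{q7},{q1,q7},{q2,q7},{q3,q7},{q1,q2,q7},{q1,q3,q7}} U6={{q5},{q2,q5},{q3,q5},{q4,q5}}
  U13={{q3,q7},{q1,q3,q7}} U14={{q1,q2},{q1,q7},{q1,q2,q7},{q1,q3,q7}} U15={{q7},{q1,q7},{q2,q7},{q3,q7},{q1,q2,q7},{q1,q3,q7}} U16={{q2,q5}} U23={{q3,q4}} U26={{q4,q5}} U34={{q1,q3},{q1,q3,q7}} U35={{q3,q7},{q1,q3,q7}} U36={{q3,q5}} U45={{q1,q7},{q1,q2,q7},{q1,q3,q7}}
  U134={{q1,q3,q7}} U135={{q3,q7},{q1,q3,q7}} U145={{q1,q7},{q1,q2,q7},{q1,q3,q7}} U345={{q1,q3,q7}}
  U1345={{q1,q3,q7}}
C dims 6,10,4,1; δ0: rk_F2 5; δ1: rk_F2 3; δ2: rk_F2 1
Ȟ^0 = (6 − 5) − 0 = 1, so Ȟ^0 ≅ Z/2
Ȟ^1 = (10 − 3) − 5 = 2, so Ȟ^1 ≅ Z/2 ⊕ Z/2
Ȟ^2 = (4 − 1) − 3 = 0, so Ȟ^2 ≅ 0

Ȟ^0 = Z/2; Ȟ^1 = Z/2 ⊕ Z/2; Ȟ^2 = 0


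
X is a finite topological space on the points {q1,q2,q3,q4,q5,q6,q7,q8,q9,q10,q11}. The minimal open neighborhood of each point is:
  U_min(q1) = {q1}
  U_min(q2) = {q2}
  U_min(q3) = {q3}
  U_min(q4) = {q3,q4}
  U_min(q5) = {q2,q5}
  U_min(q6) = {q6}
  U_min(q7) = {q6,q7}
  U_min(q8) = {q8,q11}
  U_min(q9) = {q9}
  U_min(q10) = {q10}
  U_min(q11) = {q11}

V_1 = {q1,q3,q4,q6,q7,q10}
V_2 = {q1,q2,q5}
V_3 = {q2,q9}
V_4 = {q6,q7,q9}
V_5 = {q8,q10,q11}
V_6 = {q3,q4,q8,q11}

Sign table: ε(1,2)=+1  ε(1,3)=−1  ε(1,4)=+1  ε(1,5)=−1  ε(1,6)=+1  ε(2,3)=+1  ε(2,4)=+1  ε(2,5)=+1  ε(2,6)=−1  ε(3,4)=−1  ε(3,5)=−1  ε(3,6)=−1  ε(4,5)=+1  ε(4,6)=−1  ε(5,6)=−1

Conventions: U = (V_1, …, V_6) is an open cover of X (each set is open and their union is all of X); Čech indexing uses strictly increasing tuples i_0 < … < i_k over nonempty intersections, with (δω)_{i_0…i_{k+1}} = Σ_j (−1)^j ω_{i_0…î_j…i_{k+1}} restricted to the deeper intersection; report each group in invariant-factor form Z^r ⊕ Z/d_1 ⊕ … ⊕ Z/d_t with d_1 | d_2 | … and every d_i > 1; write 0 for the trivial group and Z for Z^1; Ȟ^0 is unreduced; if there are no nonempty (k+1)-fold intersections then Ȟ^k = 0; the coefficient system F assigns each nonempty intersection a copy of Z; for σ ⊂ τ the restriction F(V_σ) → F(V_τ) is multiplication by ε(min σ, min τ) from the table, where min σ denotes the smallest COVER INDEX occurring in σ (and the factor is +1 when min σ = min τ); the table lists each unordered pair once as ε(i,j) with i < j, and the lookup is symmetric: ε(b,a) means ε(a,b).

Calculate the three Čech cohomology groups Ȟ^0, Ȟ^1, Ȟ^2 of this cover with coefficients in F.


cover nerve:
  V12={q1} V14={q6,q7} V15={q10} V16={q3,q4} V23={q2} V34={q9} V56={q8,q11}
C dims 6,7; δ0: rk 6, SNF 1^5·2
Ȟ^0: (6−6)−0=0 ⇒ 0
Ȟ^1: (7−0)−6=1 plus torsion [2] ⇒ Z ⊕ Z/2
Ȟ^2: (0−0)−0=0 ⇒ 0

Ȟ^0 ≅ 0, Ȟ^1 ≅ Z ⊕ Z/2, Ȟ^2 ≅ 0


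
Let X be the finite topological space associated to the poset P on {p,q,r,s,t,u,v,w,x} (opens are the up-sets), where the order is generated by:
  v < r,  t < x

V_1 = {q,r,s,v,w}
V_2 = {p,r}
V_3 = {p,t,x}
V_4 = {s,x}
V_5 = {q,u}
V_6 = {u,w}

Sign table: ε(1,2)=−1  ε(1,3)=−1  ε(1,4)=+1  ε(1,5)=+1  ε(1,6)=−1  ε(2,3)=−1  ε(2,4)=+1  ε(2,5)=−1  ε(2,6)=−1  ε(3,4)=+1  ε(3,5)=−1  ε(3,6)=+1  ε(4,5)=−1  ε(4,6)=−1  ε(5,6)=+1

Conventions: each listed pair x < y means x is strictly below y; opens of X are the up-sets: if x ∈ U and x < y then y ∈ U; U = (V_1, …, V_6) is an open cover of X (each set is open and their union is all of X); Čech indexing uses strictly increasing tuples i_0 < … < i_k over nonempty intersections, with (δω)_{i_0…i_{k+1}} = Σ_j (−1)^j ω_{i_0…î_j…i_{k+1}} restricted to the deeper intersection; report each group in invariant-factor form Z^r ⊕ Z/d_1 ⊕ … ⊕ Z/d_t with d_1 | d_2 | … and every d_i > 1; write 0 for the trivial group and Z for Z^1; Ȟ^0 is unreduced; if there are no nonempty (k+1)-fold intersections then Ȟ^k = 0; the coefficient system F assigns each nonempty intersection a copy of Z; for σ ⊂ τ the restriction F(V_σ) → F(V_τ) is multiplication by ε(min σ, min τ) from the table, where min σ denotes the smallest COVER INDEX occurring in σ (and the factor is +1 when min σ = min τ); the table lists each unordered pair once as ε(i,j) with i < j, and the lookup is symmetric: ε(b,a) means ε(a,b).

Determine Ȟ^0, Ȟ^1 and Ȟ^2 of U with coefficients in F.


Ȟ^0 ≅ 0; Ȟ^1 ≅ Z ⊕ Z/2; Ȟ^2 ≅ 0

nonempty intersections:
  V12={r} V14={s} V15={q} V16={w} V23={p} V34={x} V56={u}
C dims 6,7; δ0: rk 6, SNF 1^5·2
Ȟ^0: (6−6)−0=0 ⇒ 0
Ȟ^1: (7−0)−6=1 plus torsion [2] ⇒ Z ⊕ Z/2
Ȟ^2: (0−0)−0=0 ⇒ 0


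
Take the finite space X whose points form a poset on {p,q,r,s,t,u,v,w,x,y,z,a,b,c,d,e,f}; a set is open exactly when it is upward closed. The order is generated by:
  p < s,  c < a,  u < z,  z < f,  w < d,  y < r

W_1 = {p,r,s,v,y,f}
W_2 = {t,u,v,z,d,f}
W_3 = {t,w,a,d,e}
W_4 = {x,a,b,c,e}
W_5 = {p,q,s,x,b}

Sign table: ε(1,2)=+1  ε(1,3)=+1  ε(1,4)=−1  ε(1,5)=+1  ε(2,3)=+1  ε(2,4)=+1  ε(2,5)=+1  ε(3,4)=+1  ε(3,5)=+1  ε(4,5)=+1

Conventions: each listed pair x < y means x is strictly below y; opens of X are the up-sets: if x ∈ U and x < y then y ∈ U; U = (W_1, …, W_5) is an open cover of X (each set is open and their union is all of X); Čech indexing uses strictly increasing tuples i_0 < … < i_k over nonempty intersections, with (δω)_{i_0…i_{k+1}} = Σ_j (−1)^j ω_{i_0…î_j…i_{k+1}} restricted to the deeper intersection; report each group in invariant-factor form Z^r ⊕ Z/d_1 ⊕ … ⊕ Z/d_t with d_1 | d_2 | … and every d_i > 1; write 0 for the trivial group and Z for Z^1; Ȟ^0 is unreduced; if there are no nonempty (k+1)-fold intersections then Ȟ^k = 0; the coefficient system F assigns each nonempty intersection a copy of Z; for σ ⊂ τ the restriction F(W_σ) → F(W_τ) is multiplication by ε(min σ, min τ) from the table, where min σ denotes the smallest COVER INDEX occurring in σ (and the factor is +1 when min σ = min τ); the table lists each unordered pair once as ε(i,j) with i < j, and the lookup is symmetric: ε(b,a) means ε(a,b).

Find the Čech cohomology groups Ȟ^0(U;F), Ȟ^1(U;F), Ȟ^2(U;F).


Ȟ^0(U;F) ≅ Z; Ȟ^1(U;F) ≅ Z; Ȟ^2(U;F) ≅ 0

nerve of the cover:
  W12={v,f} W15={p,s} W23={t,d} W34={a,e} W45={x,b}
C dims 5,5; δ0: rk 4, SNF 1^4
Ȟ^0 = (5 − 4) − 0 = 1, so Ȟ^0 ≅ Z
Ȟ^1 = (5 − 0) − 4 = 1, so Ȟ^1 ≅ Z
Ȟ^2 = (0 − 0) − 0 = 0, so Ȟ^2 ≅ 0


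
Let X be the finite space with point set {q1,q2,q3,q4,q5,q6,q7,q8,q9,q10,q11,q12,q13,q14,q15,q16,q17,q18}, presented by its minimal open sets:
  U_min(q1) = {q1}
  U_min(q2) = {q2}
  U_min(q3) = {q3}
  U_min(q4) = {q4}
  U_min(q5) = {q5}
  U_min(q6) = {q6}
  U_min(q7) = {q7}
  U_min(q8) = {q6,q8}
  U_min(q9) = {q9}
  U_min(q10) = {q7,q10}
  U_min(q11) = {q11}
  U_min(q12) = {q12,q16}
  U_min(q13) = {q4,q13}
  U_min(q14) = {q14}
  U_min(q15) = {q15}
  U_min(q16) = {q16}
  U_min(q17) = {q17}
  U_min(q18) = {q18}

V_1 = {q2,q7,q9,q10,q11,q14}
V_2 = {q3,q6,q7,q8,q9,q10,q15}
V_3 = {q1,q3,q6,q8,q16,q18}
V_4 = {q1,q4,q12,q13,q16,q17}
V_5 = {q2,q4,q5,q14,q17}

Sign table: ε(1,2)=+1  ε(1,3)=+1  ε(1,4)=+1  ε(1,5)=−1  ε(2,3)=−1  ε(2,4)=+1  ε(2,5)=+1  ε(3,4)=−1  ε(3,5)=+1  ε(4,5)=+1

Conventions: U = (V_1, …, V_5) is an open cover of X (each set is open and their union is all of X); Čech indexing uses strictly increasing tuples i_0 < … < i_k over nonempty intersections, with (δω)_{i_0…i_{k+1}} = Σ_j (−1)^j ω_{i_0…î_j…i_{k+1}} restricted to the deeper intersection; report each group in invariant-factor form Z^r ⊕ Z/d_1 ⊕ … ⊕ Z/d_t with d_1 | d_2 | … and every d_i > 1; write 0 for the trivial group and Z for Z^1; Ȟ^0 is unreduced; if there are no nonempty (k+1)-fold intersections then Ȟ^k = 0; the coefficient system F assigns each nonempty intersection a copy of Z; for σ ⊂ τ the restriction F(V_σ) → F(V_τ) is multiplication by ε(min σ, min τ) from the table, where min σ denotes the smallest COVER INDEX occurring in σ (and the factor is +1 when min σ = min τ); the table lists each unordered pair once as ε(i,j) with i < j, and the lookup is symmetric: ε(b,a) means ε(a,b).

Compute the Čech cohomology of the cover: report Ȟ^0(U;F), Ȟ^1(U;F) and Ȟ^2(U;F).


nerve simplices:
  V12={q7,q9,q10} V15={q2,q14} V23={q3,q6,q8} V34={q1,q16} V45={q4,q17}
C dims 5,5; δ0: rk 5, SNF 1^4·2
degree 0: 5−5−0 = 0 → Ȟ^0 ≅ 0
degree 1: 5−0−5 = 0 plus torsion [2] → Ȟ^1 ≅ Z/2
degree 2: 0−0−0 = 0 → Ȟ^2 ≅ 0

Ȟ^0 ≅ 0; Ȟ^1 ≅ Z/2; Ȟ^2 ≅ 0


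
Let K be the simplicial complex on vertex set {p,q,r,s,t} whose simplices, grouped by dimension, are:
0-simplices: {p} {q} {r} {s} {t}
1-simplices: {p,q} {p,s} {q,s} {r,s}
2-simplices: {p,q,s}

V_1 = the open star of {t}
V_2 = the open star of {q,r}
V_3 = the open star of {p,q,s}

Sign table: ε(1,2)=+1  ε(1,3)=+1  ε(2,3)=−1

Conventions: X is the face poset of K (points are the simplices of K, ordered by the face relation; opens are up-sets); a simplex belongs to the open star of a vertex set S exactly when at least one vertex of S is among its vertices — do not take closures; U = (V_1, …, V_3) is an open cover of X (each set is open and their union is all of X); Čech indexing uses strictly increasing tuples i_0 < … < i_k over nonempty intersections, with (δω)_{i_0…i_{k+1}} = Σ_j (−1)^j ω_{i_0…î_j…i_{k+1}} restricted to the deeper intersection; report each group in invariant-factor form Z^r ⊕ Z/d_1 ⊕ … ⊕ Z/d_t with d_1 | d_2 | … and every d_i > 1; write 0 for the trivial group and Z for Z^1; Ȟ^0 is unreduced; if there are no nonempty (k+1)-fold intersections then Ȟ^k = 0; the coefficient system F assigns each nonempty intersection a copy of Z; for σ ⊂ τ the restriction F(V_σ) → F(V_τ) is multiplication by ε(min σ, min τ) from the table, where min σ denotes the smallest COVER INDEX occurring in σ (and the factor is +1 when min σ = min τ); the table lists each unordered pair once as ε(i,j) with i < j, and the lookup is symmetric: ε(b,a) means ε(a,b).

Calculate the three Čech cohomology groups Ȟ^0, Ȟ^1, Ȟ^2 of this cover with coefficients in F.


nerve of the cover:
  V1={{t}} V2={{q},{r},{p,q},{q,s},{r,s},{p,q,s}} V3={{p},{q},{s},{p,q},{p,s},{q,s},{r,s},{p,q,s}}
  V23={{q},{p,q},{q,s},{r,s},{p,q,s}}
C dims 3,1; δ0: rk 1, SNF 1^1
Ȟ^0 = (3 − 1) − 0 = 2, so Ȟ^0 ≅ Z^2
Ȟ^1 = (1 − 0) − 1 = 0, so Ȟ^1 ≅ 0
Ȟ^2 = (0 − 0) − 0 = 0, so Ȟ^2 ≅ 0

Ȟ^0 = Z^2; Ȟ^1 = 0; Ȟ^2 = 0


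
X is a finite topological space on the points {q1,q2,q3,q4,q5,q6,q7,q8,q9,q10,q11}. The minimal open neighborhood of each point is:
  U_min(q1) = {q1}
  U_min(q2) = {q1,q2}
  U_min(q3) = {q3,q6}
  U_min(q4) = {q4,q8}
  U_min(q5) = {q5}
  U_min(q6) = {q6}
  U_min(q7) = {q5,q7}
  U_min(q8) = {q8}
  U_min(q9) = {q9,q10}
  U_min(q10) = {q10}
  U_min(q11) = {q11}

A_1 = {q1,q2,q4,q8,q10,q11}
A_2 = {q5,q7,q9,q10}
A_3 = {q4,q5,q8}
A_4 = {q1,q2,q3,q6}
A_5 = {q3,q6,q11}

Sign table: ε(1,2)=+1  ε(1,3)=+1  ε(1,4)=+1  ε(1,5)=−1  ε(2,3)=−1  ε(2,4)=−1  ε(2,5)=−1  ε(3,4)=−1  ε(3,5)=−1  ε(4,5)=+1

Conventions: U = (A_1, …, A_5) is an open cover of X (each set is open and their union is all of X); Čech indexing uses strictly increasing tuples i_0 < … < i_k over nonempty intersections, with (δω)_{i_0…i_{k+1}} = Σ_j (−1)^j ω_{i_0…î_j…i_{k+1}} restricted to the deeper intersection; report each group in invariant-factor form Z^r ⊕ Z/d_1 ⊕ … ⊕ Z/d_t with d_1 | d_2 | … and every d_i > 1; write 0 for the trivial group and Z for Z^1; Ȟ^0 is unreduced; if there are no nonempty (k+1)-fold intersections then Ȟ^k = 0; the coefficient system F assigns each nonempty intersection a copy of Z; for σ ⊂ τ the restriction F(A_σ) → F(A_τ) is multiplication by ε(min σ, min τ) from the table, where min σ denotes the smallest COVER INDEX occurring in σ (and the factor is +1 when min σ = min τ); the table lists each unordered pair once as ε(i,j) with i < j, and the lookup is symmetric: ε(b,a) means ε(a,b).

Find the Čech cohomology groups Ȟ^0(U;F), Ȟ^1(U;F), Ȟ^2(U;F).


Ȟ^0(U;F) ≅ 0, Ȟ^1(U;F) ≅ Z ⊕ Z/2 and Ȟ^2(U;F) ≅ 0

nerve simplices:
  A12={q10} A13={q4,q8} A14={q1,q2} A15={q11} A23={q5} A45={q3,q6}
C dims 5,6; δ0: rk 5, SNF 1^4·2
degree 0: 5−5−0 = 0 → Ȟ^0 ≅ 0
degree 1: 6−0−5 = 1 plus torsion [2] → Ȟ^1 ≅ Z ⊕ Z/2
degree 2: 0−0−0 = 0 → Ȟ^2 ≅ 0


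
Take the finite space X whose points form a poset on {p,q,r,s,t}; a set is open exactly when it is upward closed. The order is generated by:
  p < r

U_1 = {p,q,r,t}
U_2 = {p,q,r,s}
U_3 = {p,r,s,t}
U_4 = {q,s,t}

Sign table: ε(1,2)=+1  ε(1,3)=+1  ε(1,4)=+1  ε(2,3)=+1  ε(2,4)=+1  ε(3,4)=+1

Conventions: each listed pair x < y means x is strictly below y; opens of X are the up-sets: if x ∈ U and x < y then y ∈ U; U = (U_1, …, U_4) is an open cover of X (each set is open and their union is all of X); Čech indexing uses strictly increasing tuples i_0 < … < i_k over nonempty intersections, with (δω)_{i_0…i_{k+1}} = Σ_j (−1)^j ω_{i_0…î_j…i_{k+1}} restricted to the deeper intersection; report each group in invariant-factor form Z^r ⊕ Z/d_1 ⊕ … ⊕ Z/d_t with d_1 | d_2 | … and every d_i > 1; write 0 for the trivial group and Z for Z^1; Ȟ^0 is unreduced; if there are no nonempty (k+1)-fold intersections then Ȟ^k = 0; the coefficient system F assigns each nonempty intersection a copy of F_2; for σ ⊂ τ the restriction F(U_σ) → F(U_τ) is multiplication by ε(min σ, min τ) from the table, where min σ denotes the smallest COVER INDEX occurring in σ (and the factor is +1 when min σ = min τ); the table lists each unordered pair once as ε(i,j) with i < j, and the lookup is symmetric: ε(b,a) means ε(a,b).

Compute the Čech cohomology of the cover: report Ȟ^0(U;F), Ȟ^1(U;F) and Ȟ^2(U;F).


Ȟ^0 ≅ Z/2,  Ȟ^1 ≅ 0,  Ȟ^2 ≅ Z/2

nerve simplices:
  U12={p,q,r} U13={p,r,t} U14={q,t} U23={p,r,s} U24={q,s} U34={s,t}
  U123={p,r} U124={q} U134={t} U234={s}
C dims 4,6,4; δ0: rk_F2 3; δ1: rk_F2 3
degree 0: 4−3−0 = 1 → Ȟ^0 ≅ Z/2
degree 1: 6−3−3 = 0 → Ȟ^1 ≅ 0
degree 2: 4−0−3 = 1 → Ȟ^2 ≅ Z/2


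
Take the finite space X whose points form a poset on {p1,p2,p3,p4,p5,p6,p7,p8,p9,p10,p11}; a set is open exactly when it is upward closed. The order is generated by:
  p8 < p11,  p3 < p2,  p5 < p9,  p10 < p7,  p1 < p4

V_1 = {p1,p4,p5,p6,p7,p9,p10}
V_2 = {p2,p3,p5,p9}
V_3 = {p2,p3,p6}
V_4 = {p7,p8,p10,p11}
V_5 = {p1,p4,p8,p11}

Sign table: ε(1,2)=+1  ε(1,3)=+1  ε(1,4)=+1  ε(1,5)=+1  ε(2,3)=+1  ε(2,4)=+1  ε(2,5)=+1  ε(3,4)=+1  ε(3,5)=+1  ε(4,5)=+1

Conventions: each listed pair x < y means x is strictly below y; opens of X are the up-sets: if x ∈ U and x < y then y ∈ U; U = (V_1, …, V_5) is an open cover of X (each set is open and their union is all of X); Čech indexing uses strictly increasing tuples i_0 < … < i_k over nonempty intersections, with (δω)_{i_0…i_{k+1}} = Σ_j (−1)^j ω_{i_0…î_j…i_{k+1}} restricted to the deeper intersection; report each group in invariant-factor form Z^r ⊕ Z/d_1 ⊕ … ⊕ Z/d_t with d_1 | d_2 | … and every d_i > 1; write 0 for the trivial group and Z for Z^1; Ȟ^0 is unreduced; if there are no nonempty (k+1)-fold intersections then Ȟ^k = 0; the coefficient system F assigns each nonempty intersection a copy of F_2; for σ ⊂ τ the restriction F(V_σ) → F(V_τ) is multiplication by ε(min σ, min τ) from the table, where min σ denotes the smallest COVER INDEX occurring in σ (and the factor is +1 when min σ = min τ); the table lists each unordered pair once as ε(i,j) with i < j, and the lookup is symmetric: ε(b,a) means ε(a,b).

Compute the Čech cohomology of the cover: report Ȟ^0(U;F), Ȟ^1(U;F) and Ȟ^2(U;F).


intersection data:
  V12={p5,p9} V13={p6} V14={p7,p10} V15={p1,p4} V23={p2,p3} V45={p8,p11}
C dims 5,6; δ0: rk_F2 4
Ȟ^0 = (5 − 4) − 0 = 1, so Ȟ^0 ≅ Z/2
Ȟ^1 = (6 − 0) − 4 = 2, so Ȟ^1 ≅ Z/2 ⊕ Z/2
Ȟ^2 = (0 − 0) − 0 = 0, so Ȟ^2 ≅ 0

Ȟ^0 ≅ Z/2; Ȟ^1 ≅ Z/2 ⊕ Z/2; Ȟ^2 ≅ 0
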